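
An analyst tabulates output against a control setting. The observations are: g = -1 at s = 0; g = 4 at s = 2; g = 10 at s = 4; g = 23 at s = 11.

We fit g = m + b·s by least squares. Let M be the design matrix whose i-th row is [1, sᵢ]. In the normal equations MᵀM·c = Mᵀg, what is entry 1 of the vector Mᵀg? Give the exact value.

36

Entry 1 ↔ basis 1, so (Mᵀg)_{1} = Σᵢ gᵢ = (1)·(-1) + (1)·(4) + (1)·(10) + (1)·(23) = 36.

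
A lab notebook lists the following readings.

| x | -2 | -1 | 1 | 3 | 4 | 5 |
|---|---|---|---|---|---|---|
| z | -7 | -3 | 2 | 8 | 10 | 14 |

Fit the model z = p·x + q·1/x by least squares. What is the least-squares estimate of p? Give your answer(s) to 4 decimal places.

MᵀM·[p, q]ᵀ = Mᵀz reads: 56·p + 6·q = 153;  6·p + (8869/3600)·q = 247/15.
(Σx·x = 56, Σx·1/x = 6, Σ1/x·1/x = 8869/3600, Σx·z = 153, Σ1/x·z = 247/15.)
Eliminating q: (8869/3600)·(row 1) − 6·(row 2) gives (45883/450)·p = (8869/3600)·153 − 6·(247/15) = 111253/400, so p = 1001277/367064.
Then q = ((247/15) − 6·(1001277/367064))/(8869/3600) = 1860/45883.

p = 2.7278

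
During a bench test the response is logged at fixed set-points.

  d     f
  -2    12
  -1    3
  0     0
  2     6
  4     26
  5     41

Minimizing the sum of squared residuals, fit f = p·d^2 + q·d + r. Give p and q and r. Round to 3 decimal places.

p = 1.932, q = -1.467, r = 0.526

Entries of XᵀX: Σd^2·d^2 = 914, Σd^2·d = 188, Σd^2 = 50, Σd·d = 50, Σd = 8, Σ1 = 6.
Right-hand side: Σd^2·f = 1516, Σd·f = 294, Σf = 88.
XᵀX·[p, q, r]ᵀ = Xᵀf becomes [[914, 188, 50]; [188, 50, 8]; [50, 8, 6]]·[p, q, r]ᵀ = [1516, 294, 88]ᵀ.
Inverting the 3×3 Gram matrix, [p, q, r]ᵀ = [3506/1815, -2663/1815, 318/605]ᵀ.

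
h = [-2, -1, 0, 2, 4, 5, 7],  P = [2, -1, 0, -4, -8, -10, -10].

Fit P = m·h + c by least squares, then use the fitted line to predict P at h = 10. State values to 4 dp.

Forming AᵀA = [[99, 15]; [15, 7]] and AᵀP = [-163, -31]ᵀ gives AᵀA·[m, c]ᵀ = AᵀP.
Determinant 99·7 − 15² = 468.
m = ((-163)·7 − 15·(-31))/468 = -13/9; c = (99·(-31) − 15·(-163))/468 = -4/3.
At h = 10: P̂ = (-13/9)·(10) + (-4/3)·(1) = -142/9.

P̂ = -15.7778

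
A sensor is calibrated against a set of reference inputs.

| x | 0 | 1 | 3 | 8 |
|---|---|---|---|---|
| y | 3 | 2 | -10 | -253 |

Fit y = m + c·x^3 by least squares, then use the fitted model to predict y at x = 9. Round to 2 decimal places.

The normal system AᵀA·[m, c]ᵀ = Aᵀy is [[4, 540]; [540, 262874]]·[m, c]ᵀ = [-258, -129804]ᵀ.
Δ = 4·262874 − 540² = 759896.
m = ((-258)·262874 − 540·(-129804))/759896 = 568167/189974; c = (4·(-129804) − 540·(-258))/759896 = -47487/94987.
At x = 9: ŷ = (568167/189974)·(1) + (-47487/94987)·(729) = -68667879/189974.

ŷ = -361.46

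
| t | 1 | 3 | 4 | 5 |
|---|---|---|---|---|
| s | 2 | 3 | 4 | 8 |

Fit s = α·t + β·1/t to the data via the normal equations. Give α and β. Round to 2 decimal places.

Compute the Gram sums: Σt·t = 51, Σt·1/t = 4, Σ1/t·1/t = 4369/3600.
Moment sums: Σt·s = 67, Σ1/t·s = 28/5.
Normal equations: [[51, 4]; [4, 4369/3600]]·[α, β]ᵀ = [67, 28/5]ᵀ.
Eliminating β: (4369/3600)·(row 1) − 4·(row 2) gives (55073/1200)·α = (4369/3600)·67 − 4·(28/5) = 212083/3600, so α = 212083/165219.
Then β = ((28/5) − 4·(212083/165219))/(4369/3600) = 21120/55073.

α = 1.28, β = 0.38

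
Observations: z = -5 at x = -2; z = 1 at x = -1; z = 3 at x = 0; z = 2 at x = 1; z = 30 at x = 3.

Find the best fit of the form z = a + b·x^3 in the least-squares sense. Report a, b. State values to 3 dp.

a = 2.345, b = 1.014

From the data, Σ1 = 5, Σx^3 = 19, Σx^3·x^3 = 795.
And Σz = 31, Σx^3·z = 851.
AᵀA·[a, b]ᵀ = Aᵀz becomes [[5, 19]; [19, 795]]·[a, b]ᵀ = [31, 851]ᵀ.
Determinant 5·795 − 19² = 3614.
a = (31·795 − 19·851)/3614 = 326/139; b = (5·851 − 19·31)/3614 = 141/139.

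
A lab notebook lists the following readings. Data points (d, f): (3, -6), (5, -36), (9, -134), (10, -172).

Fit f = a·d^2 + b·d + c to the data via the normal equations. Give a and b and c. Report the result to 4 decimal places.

a = -1.8646, b = 0.8040, c = 7.7976

Setting ∂/∂a … = 0 gives: 17267·a + 1881·b + 215·c = -29008;  1881·a + 215·b + 27·c = -3124;  215·a + 27·b + 4·c = -348.
Solving the 3×3 system (Gaussian elimination) gives a = -4367/2342, b = 1883/2342, c = 9131/1171.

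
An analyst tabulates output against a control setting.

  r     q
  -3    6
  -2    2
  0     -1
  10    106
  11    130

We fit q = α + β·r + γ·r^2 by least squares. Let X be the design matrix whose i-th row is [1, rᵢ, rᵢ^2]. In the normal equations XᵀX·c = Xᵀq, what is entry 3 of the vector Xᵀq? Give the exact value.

26392

Entry 3 ↔ basis r^2, so (Xᵀq)_{3} = Σᵢ (r^2)·qᵢ = (9)·(6) + (4)·(2) + (0)·(-1) + (100)·(106) + (121)·(130) = 26392.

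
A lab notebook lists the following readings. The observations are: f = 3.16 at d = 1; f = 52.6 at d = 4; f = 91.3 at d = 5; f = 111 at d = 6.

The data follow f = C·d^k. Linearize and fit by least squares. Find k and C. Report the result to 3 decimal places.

k = 2.026, C = 3.186

Linearized form: ln f = k·ln d + ln C. From the 4 transformed points,
Σln d = 4.7875, Σ(ln d)² = 7.7225, Σln f = 14.3370, Σln d·ln f = 21.1971.
Equations: 7.7225·k + 4.7875·ln C = 21.1971;  4.7875·k + 4·ln C = 14.3370.
Δ = 7.7225·4 − (4.7875)² = 7.9699; k = (21.1971·4 − 4.7875·14.3370)/7.9699 = 2.02639, ln C = (7.7225·14.3370 − 4.7875·21.1971)/7.9699 = 1.15891, so C = exp(1.15891) = 3.18646.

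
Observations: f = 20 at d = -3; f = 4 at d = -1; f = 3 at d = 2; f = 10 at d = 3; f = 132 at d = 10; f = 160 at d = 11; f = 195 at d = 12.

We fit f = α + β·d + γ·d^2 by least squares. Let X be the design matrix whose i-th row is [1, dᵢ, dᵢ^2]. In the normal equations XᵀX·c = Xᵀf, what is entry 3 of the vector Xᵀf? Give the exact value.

Entry 3 ↔ basis d^2, so (Xᵀf)_{3} = Σᵢ (d^2)·fᵢ = (9)·(20) + (1)·(4) + (4)·(3) + (9)·(10) + (100)·(132) + (121)·(160) + (144)·(195) = 60926.

60926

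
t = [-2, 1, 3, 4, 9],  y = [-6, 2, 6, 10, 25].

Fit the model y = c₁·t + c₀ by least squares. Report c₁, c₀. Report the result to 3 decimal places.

Compute the Gram sums: Σt·t = 111, Σt = 15, Σ1 = 5.
And Σt·y = 297, Σy = 37.
Δ = 111·5 − 15² = 330.
c₁ = (297·5 − 15·37)/330 = 31/11; c₀ = (111·37 − 15·297)/330 = -58/55.

c₁ = 2.818, c₀ = -1.055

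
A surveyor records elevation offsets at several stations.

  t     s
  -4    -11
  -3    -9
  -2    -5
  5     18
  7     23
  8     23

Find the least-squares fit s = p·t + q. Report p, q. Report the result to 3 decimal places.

The normal equations are: 167·p + 11·q = 516;  11·p + 6·q = 39.
Δ = 167·6 − 11² = 881.
p = (516·6 − 11·39)/881 = 2667/881; q = (167·39 − 11·516)/881 = 837/881.

p = 3.027, q = 0.950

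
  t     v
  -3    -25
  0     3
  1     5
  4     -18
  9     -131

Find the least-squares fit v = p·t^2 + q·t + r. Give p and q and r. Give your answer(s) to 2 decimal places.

p = -2.00, q = 3.11, r = 2.77

From the data, Σt^2·t^2 = 6899, Σt^2·t = 767, Σt^2 = 107, Σt·t = 107, Σt = 11, Σ1 = 5.
Moment sums: Σt^2·v = -11119, Σt·v = -1171, Σv = -166.
So AᵀA·[p, q, r]ᵀ = Aᵀv: [[6899, 767, 107]; [767, 107, 11]; [107, 11, 5]]·[p, q, r]ᵀ = [-11119, -1171, -166]ᵀ.
Inverting the 3×3 Gram matrix, [p, q, r]ᵀ = [-27521/13756, 42821/13756, 9511/3439]ᵀ.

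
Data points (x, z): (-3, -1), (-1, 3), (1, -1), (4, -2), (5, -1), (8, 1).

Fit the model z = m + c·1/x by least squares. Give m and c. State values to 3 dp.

m = -0.090, c = -1.893

The normal equations are: 6·m + (29/120)·c = -1;  (29/120)·m + (32101/14400)·c = -509/120.
Eliminating c: (32101/14400)·(row 1) − (29/120)·(row 2) gives (38353/2880)·m = (32101/14400)·(-1) − (29/120)·(-509/120) = -289/240, so m = -3468/38353.
Then c = ((-509/120) − (29/120)·(-3468/38353))/(32101/14400) = -72600/38353.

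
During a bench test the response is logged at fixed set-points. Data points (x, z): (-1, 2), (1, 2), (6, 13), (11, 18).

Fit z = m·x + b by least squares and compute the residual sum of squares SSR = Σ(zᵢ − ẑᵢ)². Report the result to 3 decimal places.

SSR = 8.092

The normal equations are: 159·m + 17·b = 276;  17·m + 4·b = 35.
Δ = 159·4 − 17² = 347.
m = (276·4 − 17·35)/347 = 509/347; b = (159·35 − 17·276)/347 = 873/347.
Residuals: 330/347, -688/347, 584/347, -226/347; SSR = 2808/347.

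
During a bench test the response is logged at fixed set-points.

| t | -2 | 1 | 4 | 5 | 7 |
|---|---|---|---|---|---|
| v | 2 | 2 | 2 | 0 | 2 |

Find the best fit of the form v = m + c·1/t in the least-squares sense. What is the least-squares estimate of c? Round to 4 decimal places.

c = 0.0328

Entries of XᵀX: Σ1 = 5, Σ1/t = 153/140, Σ1/t·1/t = 26909/19600.
Right-hand side: Σv = 8, Σ1/t·v = 25/14.
Determinant 5·(26909/19600) − (153/140)² = 6946/1225.
m = (8·(26909/19600) − (153/140)·(25/14))/(6946/1225) = 88511/55568; c = (5·(25/14) − (153/140)·8)/(6946/1225) = 455/13892.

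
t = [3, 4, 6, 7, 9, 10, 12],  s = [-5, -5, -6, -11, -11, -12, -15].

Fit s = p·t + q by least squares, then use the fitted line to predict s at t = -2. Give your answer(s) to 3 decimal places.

The normal system XᵀX·[p, q]ᵀ = Xᵀs is [[435, 51]; [51, 7]]·[p, q]ᵀ = [-547, -65]ᵀ.
Δ = 435·7 − 51² = 444.
p = ((-547)·7 − 51·(-65))/444 = -257/222; q = (435·(-65) − 51·(-547))/444 = -63/74.
At t = -2: ŝ = (-257/222)·(-2) + (-63/74)·(1) = 325/222.

ŝ = 1.464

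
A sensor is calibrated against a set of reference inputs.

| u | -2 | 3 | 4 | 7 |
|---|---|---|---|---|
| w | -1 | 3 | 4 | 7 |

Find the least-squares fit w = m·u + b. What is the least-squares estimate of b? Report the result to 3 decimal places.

b = 0.607

Normal-equation sums: Σu·u = 78, Σu = 12, Σ1 = 4.
And Σu·w = 76, Σw = 13.
Determinant 78·4 − 12² = 168.
m = (76·4 − 12·13)/168 = 37/42; b = (78·13 − 12·76)/168 = 17/28.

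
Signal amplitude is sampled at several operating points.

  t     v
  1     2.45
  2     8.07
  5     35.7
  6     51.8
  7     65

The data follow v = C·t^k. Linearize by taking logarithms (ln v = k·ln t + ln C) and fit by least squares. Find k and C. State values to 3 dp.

Taking logs, ln v = k·ln t + ln C, so regress ln v on ln t.
Σln t = 6.0403, Σ(ln t)² = 10.0677, Σln v = 14.6812, Σln t·ln v = 22.3971.
Equations: 10.0677·k + 6.0403·ln C = 22.3971;  6.0403·k + 5·ln C = 14.6812.
Slope k = (n·Σln t·ln v − Σln t·Σln v)/(n·Σ(ln t)² − (Σln t)²) = (5·22.3971 − 6.0403·14.6812)/13.8539 = 1.68239; ln C = (Σln v − k·Σln t)/n = 0.90382, so C = exp(0.90382) = 2.46901.

k = 1.682, C = 2.469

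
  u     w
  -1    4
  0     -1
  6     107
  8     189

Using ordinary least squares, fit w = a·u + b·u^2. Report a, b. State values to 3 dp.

From the data, Σu·u = 101, Σu·u^2 = 727, Σu^2·u^2 = 5393.
Moment sums: Σu·w = 2150, Σu^2·w = 15952.
So XᵀX·[a, b]ᵀ = Xᵀw: [[101, 727]; [727, 5393]]·[a, b]ᵀ = [2150, 15952]ᵀ.
Eliminating b: 5393·(row 1) − 727·(row 2) gives 16164·a = 5393·2150 − 727·15952 = -2154, so a = -359/2694.
Then b = (15952 − 727·(-359/2694))/5393 = 8017/2694.

a = -0.133, b = 2.976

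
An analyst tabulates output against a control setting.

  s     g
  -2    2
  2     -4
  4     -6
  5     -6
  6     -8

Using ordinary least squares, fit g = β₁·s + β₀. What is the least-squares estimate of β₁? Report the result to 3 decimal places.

β₁ = -1.200

Normal-equation sums: Σs·s = 85, Σs = 15, Σ1 = 5.
Moment sums: Σs·g = -114, Σg = -22.
Normal equations: [[85, 15]; [15, 5]]·[β₁, β₀]ᵀ = [-114, -22]ᵀ.
Eliminating β₀: 5·(row 1) − 15·(row 2) gives 200·β₁ = 5·(-114) − 15·(-22) = -240, so β₁ = -6/5.
Then β₀ = ((-22) − 15·(-6/5))/5 = -4/5.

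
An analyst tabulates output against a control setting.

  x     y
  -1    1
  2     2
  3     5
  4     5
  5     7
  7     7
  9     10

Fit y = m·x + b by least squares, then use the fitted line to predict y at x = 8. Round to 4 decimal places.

ŷ = 8.7775

Sums needed: Σx·x = 185, Σx = 29, Σ1 = 7.
Right-hand side: Σx·y = 212, Σy = 37.
Δ = 185·7 − 29² = 454.
m = (212·7 − 29·37)/454 = 411/454; b = (185·37 − 29·212)/454 = 697/454.
At x = 8: ŷ = (411/454)·(8) + (697/454)·(1) = 3985/454.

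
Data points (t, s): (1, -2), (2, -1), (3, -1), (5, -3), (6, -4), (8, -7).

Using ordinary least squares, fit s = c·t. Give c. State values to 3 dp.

AᵀA·[c]ᵀ = Aᵀs reads: 139·c = -102.
c = (-102)/139 = -0.733813.

c = -0.734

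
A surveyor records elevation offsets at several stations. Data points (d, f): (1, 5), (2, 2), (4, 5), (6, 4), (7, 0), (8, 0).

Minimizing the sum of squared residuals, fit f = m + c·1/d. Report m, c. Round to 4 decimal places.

MᵀM·[m, c]ᵀ = Mᵀf reads: 6·m + (367/168)·c = 16;  (367/168)·m + (38845/28224)·c = 95/12.
det = 6·(38845/28224) − (367/168)² = 98381/28224.
m = (16·(38845/28224) − (367/168)·(95/12))/(98381/28224) = 133410/98381; c = (6·(95/12) − (367/168)·16)/(98381/28224) = 354144/98381.

m = 1.3561, c = 3.5997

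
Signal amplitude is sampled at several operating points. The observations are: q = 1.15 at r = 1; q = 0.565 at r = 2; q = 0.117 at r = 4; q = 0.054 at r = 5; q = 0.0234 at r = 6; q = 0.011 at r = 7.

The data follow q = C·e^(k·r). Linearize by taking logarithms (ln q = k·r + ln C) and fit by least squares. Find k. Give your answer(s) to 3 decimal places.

With ln qᵢ as the transformed response and rᵢ as the regressor:
Σr = 25.0000, Σ(r)² = 131.0000, Σln q = -13.7604, Σr·ln q = -78.2774.
Equations: 131.0000·k + 25.0000·ln C = -78.2774;  25.0000·k + 6·ln C = -13.7604.
Δ = 131.0000·6 − (25.0000)² = 161.0000; k = (-78.2774·6 − 25.0000·-13.7604)/161.0000 = -0.78046, ln C = (131.0000·-13.7604 − 25.0000·-78.2774)/161.0000 = 0.95853.

k = -0.780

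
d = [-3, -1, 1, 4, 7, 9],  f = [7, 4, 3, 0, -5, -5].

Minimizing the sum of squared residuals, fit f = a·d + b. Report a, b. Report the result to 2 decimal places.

a = -1.04, b = 3.62

With design matrix M, MᵀM = [[157, 17]; [17, 6]] and Mᵀf = [-102, 4]ᵀ.
Eliminating b: 6·(row 1) − 17·(row 2) gives 653·a = 6·(-102) − 17·4 = -680, so a = -680/653.
Then b = (4 − 17·(-680/653))/6 = 2362/653.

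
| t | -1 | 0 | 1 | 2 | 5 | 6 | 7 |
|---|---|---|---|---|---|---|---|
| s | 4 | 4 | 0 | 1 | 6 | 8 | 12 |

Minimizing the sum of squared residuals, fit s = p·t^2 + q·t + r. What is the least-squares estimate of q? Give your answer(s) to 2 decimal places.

Sums needed: Σt^2·t^2 = 4340, Σt^2·t = 692, Σt^2 = 116, Σt·t = 116, Σt = 20, Σ1 = 7.
Right-hand side: Σt^2·s = 1034, Σt·s = 160, Σs = 35.
Solving the 3×3 system (Gaussian elimination) gives p = 4451/10752, q = -16307/10752, r = 277/112.

q = -1.52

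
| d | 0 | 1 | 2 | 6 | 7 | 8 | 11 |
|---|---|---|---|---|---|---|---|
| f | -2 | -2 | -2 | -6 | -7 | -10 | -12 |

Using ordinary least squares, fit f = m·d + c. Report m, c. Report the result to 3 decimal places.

Normal-equation sums: Σd·d = 275, Σd = 35, Σ1 = 7.
For Xᵀf: Σd·f = -303, Σf = -41.
XᵀX·[m, c]ᵀ = Xᵀf becomes [[275, 35]; [35, 7]]·[m, c]ᵀ = [-303, -41]ᵀ.
det = 275·7 − 35² = 700.
m = ((-303)·7 − 35·(-41))/700 = -49/50; c = (275·(-41) − 35·(-303))/700 = -67/70.

m = -0.980, c = -0.957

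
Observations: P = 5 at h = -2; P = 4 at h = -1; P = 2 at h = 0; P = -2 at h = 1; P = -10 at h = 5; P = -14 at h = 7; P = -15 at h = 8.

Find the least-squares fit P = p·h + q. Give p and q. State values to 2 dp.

p = -2.12, q = 1.16

Entries of XᵀX: Σh·h = 144, Σh = 18, Σ1 = 7.
For XᵀP: Σh·P = -284, ΣP = -30.
Eliminating q: 7·(row 1) − 18·(row 2) gives 684·p = 7·(-284) − 18·(-30) = -1448, so p = -362/171.
Then q = ((-30) − 18·(-362/171))/7 = 22/19.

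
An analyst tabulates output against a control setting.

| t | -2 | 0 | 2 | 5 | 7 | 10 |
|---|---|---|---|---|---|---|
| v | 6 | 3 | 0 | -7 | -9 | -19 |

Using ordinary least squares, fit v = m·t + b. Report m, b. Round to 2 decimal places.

The normal equations are: 182·m + 22·b = -300;  22·m + 6·b = -26.
(Σt·t = 182, Σt = 22, Σ1 = 6, Σt·v = -300, Σv = -26.)
Determinant 182·6 − 22² = 608.
m = ((-300)·6 − 22·(-26))/608 = -307/152; b = (182·(-26) − 22·(-300))/608 = 467/152.

m = -2.02, b = 3.07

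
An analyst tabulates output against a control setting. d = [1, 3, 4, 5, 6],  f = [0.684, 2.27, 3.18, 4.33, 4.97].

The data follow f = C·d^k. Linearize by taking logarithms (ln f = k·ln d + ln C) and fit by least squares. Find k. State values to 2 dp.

k = 1.12

Let Y = ln f. Fitting Y = k·ln d + ln C by least squares:
AᵀA = [[8.9295, 5.8861]; [5.8861, 5]], rhs = [7.7361, 4.6659]ᵀ  (here Σln d = 5.8861, Σ(ln d)² = 8.9295, Σln f = 4.6659, Σln d·ln f = 7.7361).
Slope k = (n·Σln d·ln f − Σln d·Σln f)/(n·Σ(ln d)² − (Σln d)²) = (5·7.7361 − 5.8861·4.6659)/10.0010 = 1.12155; ln C = (Σln f − k·Σln d)/n = -0.38715.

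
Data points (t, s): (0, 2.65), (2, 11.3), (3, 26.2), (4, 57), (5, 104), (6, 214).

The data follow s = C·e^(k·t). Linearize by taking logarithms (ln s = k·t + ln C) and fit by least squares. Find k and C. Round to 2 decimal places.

Linearized form: ln s = k·t + ln C. From the 6 transformed points,
Sums: Σt = 20.0000, Σ(t)² = 90.0000, Σln s = 20.7185, Σt·ln s = 86.2369.
Normal system: [[90.0000, 20.0000]; [20.0000, 6]]·[k, ln C]ᵀ = [86.2369, 20.7185]ᵀ.
Slope k = (n·Σt·ln s − Σt·Σln s)/(n·Σ(t)² − (Σt)²) = (6·86.2369 − 20.0000·20.7185)/140.0000 = 0.73608; ln C = (Σln s − k·Σt)/n = 0.99950, so C = exp(0.99950) = 2.71693.

k = 0.74, C = 2.72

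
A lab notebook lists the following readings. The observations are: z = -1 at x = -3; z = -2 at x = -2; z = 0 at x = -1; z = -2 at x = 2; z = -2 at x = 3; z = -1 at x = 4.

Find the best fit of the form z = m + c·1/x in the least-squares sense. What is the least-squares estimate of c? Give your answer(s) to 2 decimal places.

c = -0.94

From the data, Σ1 = 6, Σ1/x = -3/4, Σ1/x·1/x = 257/144.
And Σz = -8, Σ1/x·z = -7/12.
Eliminating c: (257/144)·(row 1) − (-3/4)·(row 2) gives (487/48)·m = (257/144)·(-8) − (-3/4)·(-7/12) = -2119/144, so m = -2119/1461.
Then c = ((-7/12) − (-3/4)·(-2119/1461))/(257/144) = -456/487.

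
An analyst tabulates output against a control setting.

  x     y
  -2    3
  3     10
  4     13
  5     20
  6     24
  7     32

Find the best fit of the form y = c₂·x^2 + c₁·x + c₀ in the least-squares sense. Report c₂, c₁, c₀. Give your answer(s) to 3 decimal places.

The normal system MᵀM·[c₂, c₁, c₀]ᵀ = Mᵀy is [[4675, 767, 139]; [767, 139, 23]; [139, 23, 6]]·[c₂, c₁, c₀]ᵀ = [3242, 544, 102]ᵀ.
Inverting the 3×3 Gram matrix, [c₂, c₁, c₀]ᵀ = [1771/3824, 16757/19120, 3479/1195]ᵀ.

c₂ = 0.463, c₁ = 0.876, c₀ = 2.911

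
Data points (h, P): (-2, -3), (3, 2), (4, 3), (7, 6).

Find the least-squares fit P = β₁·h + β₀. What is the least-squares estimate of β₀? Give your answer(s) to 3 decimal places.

β₀ = -1.000

Normal-equation sums: Σh·h = 78, Σh = 12, Σ1 = 4.
Right-hand side: Σh·P = 66, ΣP = 8.
det = 78·4 − 12² = 168.
β₁ = (66·4 − 12·8)/168 = 1; β₀ = (78·8 − 12·66)/168 = -1.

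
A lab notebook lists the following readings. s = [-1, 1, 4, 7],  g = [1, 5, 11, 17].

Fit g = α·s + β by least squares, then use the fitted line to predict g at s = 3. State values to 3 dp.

Normal-equation sums: Σs·s = 67, Σs = 11, Σ1 = 4.
And Σs·g = 167, Σg = 34.
XᵀX·[α, β]ᵀ = Xᵀg becomes [[67, 11]; [11, 4]]·[α, β]ᵀ = [167, 34]ᵀ.
Eliminating β: 4·(row 1) − 11·(row 2) gives 147·α = 4·167 − 11·34 = 294, so α = 2.
Then β = (34 − 11·2)/4 = 3.
At s = 3: ĝ = (2)·(3) + (3)·(1) = 9.

ĝ = 9.000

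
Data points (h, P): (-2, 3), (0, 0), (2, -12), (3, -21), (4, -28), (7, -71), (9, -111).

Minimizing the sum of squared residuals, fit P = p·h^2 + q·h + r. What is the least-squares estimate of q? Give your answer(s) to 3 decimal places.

MᵀM·[p, q, r]ᵀ = MᵀP reads: 9331·p + 1163·q + 163·r = -13143;  1163·p + 163·q + 23·r = -1701;  163·p + 23·q + 7·r = -240.
Inverting the 3×3 Gram matrix, [p, q, r]ᵀ = [-5703/5852, -60437/17556, -2473/8778]ᵀ.

q = -3.443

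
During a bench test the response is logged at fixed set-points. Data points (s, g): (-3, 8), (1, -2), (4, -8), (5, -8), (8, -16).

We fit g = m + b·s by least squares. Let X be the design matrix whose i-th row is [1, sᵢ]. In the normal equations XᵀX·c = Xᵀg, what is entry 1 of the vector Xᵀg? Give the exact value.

Entry 1 ↔ basis 1, so (Xᵀg)_{1} = Σᵢ gᵢ = (1)·(8) + (1)·(-2) + (1)·(-8) + (1)·(-8) + (1)·(-16) = -26.

-26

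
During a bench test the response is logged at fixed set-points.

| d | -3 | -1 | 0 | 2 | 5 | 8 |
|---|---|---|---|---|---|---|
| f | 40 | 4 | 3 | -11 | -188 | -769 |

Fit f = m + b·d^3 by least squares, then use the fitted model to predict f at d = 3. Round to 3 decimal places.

Entries of XᵀX: Σ1 = 6, Σd^3 = 617, Σd^3·d^3 = 278563.
Right-hand side: Σf = -921, Σd^3·f = -418400.
Normal equations: [[6, 617]; [617, 278563]]·[m, b]ᵀ = [-921, -418400]ᵀ.
Determinant 6·278563 − 617² = 1290689.
m = ((-921)·278563 − 617·(-418400))/1290689 = 1596277/1290689; b = (6·(-418400) − 617·(-921))/1290689 = -1942143/1290689.
At d = 3: f̂ = (1596277/1290689)·(1) + (-1942143/1290689)·(27) = -50841584/1290689.

f̂ = -39.391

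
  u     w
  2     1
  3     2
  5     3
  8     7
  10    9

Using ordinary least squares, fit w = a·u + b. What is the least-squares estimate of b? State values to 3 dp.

Sums needed: Σu·u = 202, Σu = 28, Σ1 = 5.
Right-hand side: Σu·w = 169, Σw = 22.
Normal equations: [[202, 28]; [28, 5]]·[a, b]ᵀ = [169, 22]ᵀ.
det = 202·5 − 28² = 226.
a = (169·5 − 28·22)/226 = 229/226; b = (202·22 − 28·169)/226 = -144/113.

b = -1.274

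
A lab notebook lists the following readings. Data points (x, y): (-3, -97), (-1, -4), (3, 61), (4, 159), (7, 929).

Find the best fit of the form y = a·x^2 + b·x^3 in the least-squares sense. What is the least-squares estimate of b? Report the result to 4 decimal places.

b = 2.9862

Forming AᵀA = [[2820, 17830]; [17830, 123204]] and Aᵀy = [47737, 333093]ᵀ gives AᵀA·[a, b]ᵀ = Aᵀy.
Determinant 2820·123204 − 17830² = 29526380.
a = (47737·123204 − 17830·333093)/29526380 = -28829421/14763190; b = (2820·333093 − 17830·47737)/29526380 = 8817155/2952638.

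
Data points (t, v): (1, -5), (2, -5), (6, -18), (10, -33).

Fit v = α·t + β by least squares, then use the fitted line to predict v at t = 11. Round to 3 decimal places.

v̂ = -35.355

Normal-equation sums: Σt·t = 141, Σt = 19, Σ1 = 4.
Moment sums: Σt·v = -453, Σv = -61.
MᵀM·[α, β]ᵀ = Mᵀv becomes [[141, 19]; [19, 4]]·[α, β]ᵀ = [-453, -61]ᵀ.
Δ = 141·4 − 19² = 203.
α = ((-453)·4 − 19·(-61))/203 = -653/203; β = (141·(-61) − 19·(-453))/203 = 6/203.
At t = 11: v̂ = (-653/203)·(11) + (6/203)·(1) = -7177/203.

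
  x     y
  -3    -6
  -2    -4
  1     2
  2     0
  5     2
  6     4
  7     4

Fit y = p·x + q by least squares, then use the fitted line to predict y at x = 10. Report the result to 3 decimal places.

ŷ = 7.494

With design matrix M, MᵀM = [[128, 16]; [16, 7]] and Mᵀy = [90, 2]ᵀ.
Eliminating q: 7·(row 1) − 16·(row 2) gives 640·p = 7·90 − 16·2 = 598, so p = 299/320.
Then q = (2 − 16·(299/320))/7 = -37/20.
At x = 10: ŷ = (299/320)·(10) + (-37/20)·(1) = 1199/160.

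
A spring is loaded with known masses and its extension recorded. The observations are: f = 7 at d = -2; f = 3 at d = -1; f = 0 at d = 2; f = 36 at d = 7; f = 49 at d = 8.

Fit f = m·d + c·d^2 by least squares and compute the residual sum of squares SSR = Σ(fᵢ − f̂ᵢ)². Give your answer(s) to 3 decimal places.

SSR = 0.450

The normal equations are: 122·m + 854·c = 627;  854·m + 6530·c = 4931.
(Σd·d = 122, Σd·d^2 = 854, Σd^2·d^2 = 6530, Σd·f = 627, Σd^2·f = 4931.)
Eliminating c: 6530·(row 1) − 854·(row 2) gives 67344·m = 6530·627 − 854·4931 = -116764, so m = -29191/16836.
Then c = (4931 − 854·(-29191/16836))/6530 = 271/276.
Residuals: -1109/2806, 2393/8418, -3871/8418, 3/122, 127/4209; SSR = 1894/4209.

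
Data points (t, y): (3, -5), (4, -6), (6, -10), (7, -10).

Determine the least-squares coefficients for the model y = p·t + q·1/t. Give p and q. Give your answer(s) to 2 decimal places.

Compute the Gram sums: Σt·t = 110, Σt·1/t = 4, Σ1/t·1/t = 1565/7056.
And Σt·y = -169, Σ1/t·y = -263/42.
Determinant 110·(1565/7056) − 4² = 29627/3528.
p = ((-169)·(1565/7056) − 4·(-263/42))/(29627/3528) = -87749/59254; q = (110·(-263/42) − 4·(-169))/(29627/3528) = -45192/29627.

p = -1.48, q = -1.53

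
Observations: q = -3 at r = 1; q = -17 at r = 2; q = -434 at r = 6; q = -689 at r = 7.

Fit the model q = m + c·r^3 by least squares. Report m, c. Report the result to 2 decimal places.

m = -0.94, c = -2.01

Sums needed: Σ1 = 4, Σr^3 = 568, Σr^3·r^3 = 164370.
And Σq = -1143, Σr^3·q = -330210.
Normal equations: [[4, 568]; [568, 164370]]·[m, c]ᵀ = [-1143, -330210]ᵀ.
det = 4·164370 − 568² = 334856.
m = ((-1143)·164370 − 568·(-330210))/334856 = -157815/167428; c = (4·(-330210) − 568·(-1143))/334856 = -83952/41857.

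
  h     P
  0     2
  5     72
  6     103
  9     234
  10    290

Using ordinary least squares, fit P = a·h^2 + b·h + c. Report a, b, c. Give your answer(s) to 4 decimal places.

a = 2.9730, b = -0.9566, c = 2.0468

From the data, Σh^2·h^2 = 18482, Σh^2·h = 2070, Σh^2 = 242, Σh·h = 242, Σh = 30, Σ1 = 5.
And Σh^2·P = 53462, Σh·P = 5984, ΣP = 701.
AᵀA·[a, b, c]ᵀ = AᵀP becomes [[18482, 2070, 242]; [2070, 242, 30]; [242, 30, 5]]·[a, b, c]ᵀ = [53462, 5984, 701]ᵀ.
Row-reducing yields a = 46783/15736, b = -15053/15736, c = 4026/1967.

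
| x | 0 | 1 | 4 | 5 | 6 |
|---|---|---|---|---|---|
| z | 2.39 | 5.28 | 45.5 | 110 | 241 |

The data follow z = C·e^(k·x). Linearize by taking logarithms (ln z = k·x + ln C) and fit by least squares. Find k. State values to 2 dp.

k = 0.76

Taking logs, ln z = k·x + ln C, so regress ln z on x.
Σx = 16.0000, Σ(x)² = 78.0000, Σln z = 16.5382, Σx·ln z = 73.3460.
Equations: 78.0000·k + 16.0000·ln C = 73.3460;  16.0000·k + 5·ln C = 16.5382.
Solving (det = 134.0000): k = 0.76208, ln C = 0.86899.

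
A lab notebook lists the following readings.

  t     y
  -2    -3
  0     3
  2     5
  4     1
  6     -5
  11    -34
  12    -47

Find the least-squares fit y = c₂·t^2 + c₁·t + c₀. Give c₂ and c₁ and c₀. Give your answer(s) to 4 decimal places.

c₂ = -0.4748, c₁ = 1.6947, c₀ = 2.6288

From the data, Σt^2·t^2 = 36961, Σt^2·t = 3339, Σt^2 = 325, Σt·t = 325, Σt = 33, Σ1 = 7.
And Σt^2·y = -11038, Σt·y = -948, Σy = -80.
Solving the 3×3 system (Gaussian elimination) gives c₂ = -366431/771681, c₁ = 25642/15131, c₀ = 2028587/771681.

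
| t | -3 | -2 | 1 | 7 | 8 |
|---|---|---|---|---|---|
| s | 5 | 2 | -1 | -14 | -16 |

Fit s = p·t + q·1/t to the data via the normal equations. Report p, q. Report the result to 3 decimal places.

MᵀM·[p, q]ᵀ = Mᵀs reads: 127·p + 5·q = -246;  5·p + (39433/28224)·q = -23/3.
(Σt·t = 127, Σt·1/t = 5, Σ1/t·1/t = 39433/28224, Σt·s = -246, Σ1/t·s = -23/3.)
Δ = 127·(39433/28224) − 5² = 4302391/28224.
p = ((-246)·(39433/28224) − 5·(-23/3))/(4302391/28224) = -8618598/4302391; q = (127·(-23/3) − 5·(-246))/(4302391/28224) = 7234752/4302391.

p = -2.003, q = 1.682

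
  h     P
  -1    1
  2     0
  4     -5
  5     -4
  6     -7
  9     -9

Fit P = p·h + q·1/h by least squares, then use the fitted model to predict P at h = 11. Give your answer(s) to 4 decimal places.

XᵀX·[p, q]ᵀ = XᵀP reads: 163·p + 6·q = -164;  6·p + (45121/32400)·q = -313/60.
(Σh·h = 163, Σh·1/h = 6, Σ1/h·1/h = 45121/32400, Σh·P = -164, Σ1/h·P = -313/60.)
Eliminating q: (45121/32400)·(row 1) − 6·(row 2) gives (6188323/32400)·p = (45121/32400)·(-164) − 6·(-313/60) = -1596431/8100, so p = -6385724/6188323.
Then q = ((-313/60) − 6·(-6385724/6188323))/(45121/32400) = 4331340/6188323.
At h = 11: P̂ = (-6385724/6188323)·(11) + (4331340/6188323)·(1/11) = -768341264/68071553.

P̂ = -11.2873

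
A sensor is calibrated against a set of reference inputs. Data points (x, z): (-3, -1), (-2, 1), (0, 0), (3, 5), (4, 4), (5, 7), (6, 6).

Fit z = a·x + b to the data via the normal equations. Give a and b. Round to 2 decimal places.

a = 0.83, b = 1.60

Normal-equation sums: Σx·x = 99, Σx = 13, Σ1 = 7.
For Aᵀz: Σx·z = 103, Σz = 22.
AᵀA·[a, b]ᵀ = Aᵀz becomes [[99, 13]; [13, 7]]·[a, b]ᵀ = [103, 22]ᵀ.
det = 99·7 − 13² = 524.
a = (103·7 − 13·22)/524 = 435/524; b = (99·22 − 13·103)/524 = 839/524.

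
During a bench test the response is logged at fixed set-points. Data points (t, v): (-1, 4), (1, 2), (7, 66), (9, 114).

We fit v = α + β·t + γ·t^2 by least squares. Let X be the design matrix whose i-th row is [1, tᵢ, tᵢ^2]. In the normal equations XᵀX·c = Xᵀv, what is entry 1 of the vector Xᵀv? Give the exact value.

186

Entry 1 ↔ basis 1, so (Xᵀv)_{1} = Σᵢ vᵢ = (1)·(4) + (1)·(2) + (1)·(66) + (1)·(114) = 186.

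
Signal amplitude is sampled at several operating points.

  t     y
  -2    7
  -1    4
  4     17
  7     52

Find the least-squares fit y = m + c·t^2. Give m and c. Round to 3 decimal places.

m = 2.464, c = 1.002

Setting ∂/∂m … = 0 gives: 4·m + 70·c = 80;  70·m + 2674·c = 2852.
(Σ1 = 4, Σt^2 = 70, Σt^2·t^2 = 2674, Σy = 80, Σt^2·y = 2852.)
Determinant 4·2674 − 70² = 5796.
m = (80·2674 − 70·2852)/5796 = 170/69; c = (4·2852 − 70·80)/5796 = 484/483.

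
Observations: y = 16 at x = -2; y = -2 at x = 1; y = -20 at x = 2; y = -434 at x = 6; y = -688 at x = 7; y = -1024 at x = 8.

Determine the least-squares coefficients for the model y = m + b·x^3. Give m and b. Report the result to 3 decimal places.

m = -1.546, b = -1.999

Sums needed: Σ1 = 6, Σx^3 = 1072, Σx^3·x^3 = 426578.
Right-hand side: Σy = -2152, Σx^3·y = -854306.
Determinant 6·426578 − 1072² = 1410284.
m = ((-2152)·426578 − 1072·(-854306))/1410284 = -544956/352571; b = (6·(-854306) − 1072·(-2152))/1410284 = -704723/352571.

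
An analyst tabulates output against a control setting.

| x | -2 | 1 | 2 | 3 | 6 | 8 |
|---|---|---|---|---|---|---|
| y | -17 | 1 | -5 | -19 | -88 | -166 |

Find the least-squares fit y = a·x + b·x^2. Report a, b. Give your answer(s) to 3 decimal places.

a = 2.897, b = -2.950

MᵀM·[a, b]ᵀ = Mᵀy reads: 118·a + 756·b = -1888;  756·a + 5506·b = -14050.
Eliminating b: 5506·(row 1) − 756·(row 2) gives 78172·a = 5506·(-1888) − 756·(-14050) = 226472, so a = 56618/19543.
Then b = ((-14050) − 756·(56618/19543))/5506 = -57643/19543.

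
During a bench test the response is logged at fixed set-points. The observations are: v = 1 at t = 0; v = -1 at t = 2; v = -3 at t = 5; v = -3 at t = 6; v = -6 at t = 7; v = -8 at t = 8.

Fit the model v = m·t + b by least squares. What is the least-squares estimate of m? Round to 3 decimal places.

Entries of XᵀX: Σt·t = 178, Σt = 28, Σ1 = 6.
Moment sums: Σt·v = -141, Σv = -20.
Eliminating b: 6·(row 1) − 28·(row 2) gives 284·m = 6·(-141) − 28·(-20) = -286, so m = -143/142.
Then b = ((-20) − 28·(-143/142))/6 = 97/71.

m = -1.007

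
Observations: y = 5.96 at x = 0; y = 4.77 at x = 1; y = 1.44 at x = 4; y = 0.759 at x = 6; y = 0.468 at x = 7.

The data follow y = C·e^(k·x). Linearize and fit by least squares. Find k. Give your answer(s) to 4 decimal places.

With ln yᵢ as the transformed response and xᵢ as the regressor:
XᵀX = [[102.0000, 18.0000]; [18.0000, 5]], rhs = [-3.9486, 2.6770]ᵀ  (here Σx = 18.0000, Σ(x)² = 102.0000, Σln y = 2.6770, Σx·ln y = -3.9486).
Slope k = (n·Σx·ln y − Σx·Σln y)/(n·Σ(x)² − (Σx)²) = (5·-3.9486 − 18.0000·2.6770)/186.0000 = -0.36521; ln C = (Σln y − k·Σx)/n = 1.85017.

k = -0.3652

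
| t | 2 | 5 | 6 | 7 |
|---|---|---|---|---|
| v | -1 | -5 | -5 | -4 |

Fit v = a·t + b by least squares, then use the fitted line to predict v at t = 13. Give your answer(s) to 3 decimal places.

v̂ = -9.464

The normal system MᵀM·[a, b]ᵀ = Mᵀv is [[114, 20]; [20, 4]]·[a, b]ᵀ = [-85, -15]ᵀ.
Determinant 114·4 − 20² = 56.
a = ((-85)·4 − 20·(-15))/56 = -5/7; b = (114·(-15) − 20·(-85))/56 = -5/28.
At t = 13: v̂ = (-5/7)·(13) + (-5/28)·(1) = -265/28.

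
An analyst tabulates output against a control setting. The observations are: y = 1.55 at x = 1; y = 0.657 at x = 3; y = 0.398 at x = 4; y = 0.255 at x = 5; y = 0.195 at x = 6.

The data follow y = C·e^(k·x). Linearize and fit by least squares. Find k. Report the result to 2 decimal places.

k = -0.43

With ln yᵢ as the transformed response and xᵢ as the regressor:
Σx = 19.0000, Σ(x)² = 87.0000, Σln y = -3.9044, Σx·ln y = -21.1482.
Equations: 87.0000·k + 19.0000·ln C = -21.1482;  19.0000·k + 5·ln C = -3.9044.
Slope k = (n·Σx·ln y − Σx·Σln y)/(n·Σ(x)² − (Σx)²) = (5·-21.1482 − 19.0000·-3.9044)/74.0000 = -0.42646; ln C = (Σln y − k·Σx)/n = 0.83966.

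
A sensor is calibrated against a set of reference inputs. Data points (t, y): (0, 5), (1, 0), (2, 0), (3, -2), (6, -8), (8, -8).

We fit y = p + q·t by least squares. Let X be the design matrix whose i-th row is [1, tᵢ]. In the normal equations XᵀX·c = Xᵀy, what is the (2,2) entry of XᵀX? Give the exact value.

Row 2 ↔ basis t, column 2 ↔ basis t, so (XᵀX)_{2,2} = Σᵢ (t)·(t) = (0)·(0) + (1)·(1) + (2)·(2) + (3)·(3) + (6)·(6) + (8)·(8) = 114.

114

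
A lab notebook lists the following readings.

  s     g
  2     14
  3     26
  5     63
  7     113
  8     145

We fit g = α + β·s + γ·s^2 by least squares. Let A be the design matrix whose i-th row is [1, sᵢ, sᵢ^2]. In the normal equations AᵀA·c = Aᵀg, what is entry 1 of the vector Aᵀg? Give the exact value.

361

Entry 1 ↔ basis 1, so (Aᵀg)_{1} = Σᵢ gᵢ = (1)·(14) + (1)·(26) + (1)·(63) + (1)·(113) + (1)·(145) = 361.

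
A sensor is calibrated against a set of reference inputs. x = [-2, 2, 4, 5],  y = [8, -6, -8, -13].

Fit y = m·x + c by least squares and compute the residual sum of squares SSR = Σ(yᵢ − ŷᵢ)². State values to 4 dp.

SSR = 7.4435

AᵀA·[m, c]ᵀ = Aᵀy reads: 49·m + 9·c = -125;  9·m + 4·c = -19.
Eliminating c: 4·(row 1) − 9·(row 2) gives 115·m = 4·(-125) − 9·(-19) = -329, so m = -329/115.
Then c = ((-19) − 9·(-329/115))/4 = 194/115.
Residuals: 68/115, -226/115, 202/115, -44/115; SSR = 856/115.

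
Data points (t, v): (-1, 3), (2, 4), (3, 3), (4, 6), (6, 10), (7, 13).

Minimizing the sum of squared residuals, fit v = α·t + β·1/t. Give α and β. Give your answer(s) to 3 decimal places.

α = 1.861, β = -4.174

MᵀM·[α, β]ᵀ = Mᵀv reads: 115·α + 6·β = 189;  6·α + (10385/7056)·β = 211/42.
(Σt·t = 115, Σt·1/t = 6, Σ1/t·1/t = 10385/7056, Σt·v = 189, Σ1/t·v = 211/42.)
Δ = 115·(10385/7056) − 6² = 940259/7056.
α = (189·(10385/7056) − 6·(211/42))/(940259/7056) = 1750077/940259; β = (115·(211/42) − 6·189)/(940259/7056) = -3924984/940259.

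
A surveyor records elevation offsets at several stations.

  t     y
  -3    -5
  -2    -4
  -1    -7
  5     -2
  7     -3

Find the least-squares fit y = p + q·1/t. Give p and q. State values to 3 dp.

p = -3.109, q = 3.662

Compute the Gram sums: Σ1 = 5, Σ1/t = -313/210, Σ1/t·1/t = 62689/44100.
Moment sums: Σy = -21, Σ1/t·y = 1033/105.
Normal equations: [[5, -313/210]; [-313/210, 62689/44100]]·[p, q]ᵀ = [-21, 1033/105]ᵀ.
Eliminating q: (62689/44100)·(row 1) − (-313/210)·(row 2) gives (53869/11025)·p = (62689/44100)·(-21) − (-313/210)·(1033/105) = -669811/44100, so p = -669811/215476.
Then q = ((1033/105) − (-313/210)·(-669811/215476))/(62689/44100) = 394485/107738.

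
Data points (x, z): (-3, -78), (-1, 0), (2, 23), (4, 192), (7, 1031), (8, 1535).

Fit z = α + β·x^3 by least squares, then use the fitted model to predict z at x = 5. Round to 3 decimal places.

ẑ = 376.081

Setting ∂/∂α … = 0 gives: 6·α + 899·β = 2703;  899·α + 384683·β = 1154131.
Eliminating β: 384683·(row 1) − 899·(row 2) gives 1499897·α = 384683·2703 − 899·1154131 = 2234380, so α = 2234380/1499897.
Then β = (1154131 − 899·(2234380/1499897))/384683 = 4494789/1499897.
At x = 5: ẑ = (2234380/1499897)·(1) + (4494789/1499897)·(125) = 564083005/1499897.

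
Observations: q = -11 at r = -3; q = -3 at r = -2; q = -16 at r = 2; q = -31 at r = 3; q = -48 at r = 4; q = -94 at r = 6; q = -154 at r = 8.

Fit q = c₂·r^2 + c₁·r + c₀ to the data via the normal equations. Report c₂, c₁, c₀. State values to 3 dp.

The normal equations are: 5842·c₂ + 792·c₁ + 142·c₀ = -14462;  792·c₂ + 142·c₁ + 18·c₀ = -2074;  142·c₂ + 18·c₁ + 7·c₀ = -357.
Solving the 3×3 system (Gaussian elimination) gives c₂ = -31438/16107, c₁ = -18110/5369, c₀ = -6287/2301.

c₂ = -1.952, c₁ = -3.373, c₀ = -2.732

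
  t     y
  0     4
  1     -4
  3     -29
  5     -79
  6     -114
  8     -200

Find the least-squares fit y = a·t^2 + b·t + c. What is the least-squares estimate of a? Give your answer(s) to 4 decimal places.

a = -2.9358

Forming MᵀM = [[6099, 881, 135]; [881, 135, 23]; [135, 23, 6]] and Mᵀy = [-19144, -2770, -422]ᵀ gives MᵀM·[a, b, c]ᵀ = Mᵀy.
Solving the 3×3 system (Gaussian elimination) gives a = -99065/33744, b = -20457/11248, c = 45445/16872.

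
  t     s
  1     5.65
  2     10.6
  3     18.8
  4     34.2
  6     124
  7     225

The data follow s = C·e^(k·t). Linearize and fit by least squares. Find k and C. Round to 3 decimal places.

Taking logs, ln s = k·t + ln C, so regress ln s on t.
Over the data: Σt = 23.0000, Σ(t)² = 115.0000, Σln s = 20.7950, Σt·ln s = 96.2182.
Normal system: [[115.0000, 23.0000]; [23.0000, 6]]·[k, ln C]ᵀ = [96.2182, 20.7950]ᵀ.
Slope k = (n·Σt·ln s − Σt·Σln s)/(n·Σ(t)² − (Σt)²) = (6·96.2182 − 23.0000·20.7950)/161.0000 = 0.61506; ln C = (Σln s − k·Σt)/n = 1.10809, so C = exp(1.10809) = 3.02857.

k = 0.615, C = 3.029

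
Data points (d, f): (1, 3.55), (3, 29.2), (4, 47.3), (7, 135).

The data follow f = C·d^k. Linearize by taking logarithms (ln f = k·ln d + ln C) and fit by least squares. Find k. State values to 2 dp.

Linearized form: ln f = k·ln d + ln C. From the 4 transformed points,
Σln d = 4.4308, Σ(ln d)² = 6.9153, Σln f = 13.4029, Σln d·ln f = 18.5984.
Equations: 6.9153·k + 4.4308·ln C = 18.5984;  4.4308·k + 4·ln C = 13.4029.
Solving (det = 8.0292): k = 1.86915, ln C = 1.28026.

k = 1.87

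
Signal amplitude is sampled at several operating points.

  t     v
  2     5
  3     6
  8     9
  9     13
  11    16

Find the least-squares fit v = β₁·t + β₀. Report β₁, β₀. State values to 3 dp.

β₁ = 1.137, β₀ = 2.294

AᵀA·[β₁, β₀]ᵀ = Aᵀv reads: 279·β₁ + 33·β₀ = 393;  33·β₁ + 5·β₀ = 49.
(Σt·t = 279, Σt = 33, Σ1 = 5, Σt·v = 393, Σv = 49.)
Eliminating β₀: 5·(row 1) − 33·(row 2) gives 306·β₁ = 5·393 − 33·49 = 348, so β₁ = 58/51.
Then β₀ = (49 − 33·(58/51))/5 = 39/17.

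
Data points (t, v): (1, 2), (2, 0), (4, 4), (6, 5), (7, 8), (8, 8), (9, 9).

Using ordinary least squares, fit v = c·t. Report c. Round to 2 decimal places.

c = 0.99

Forming AᵀA = [[251]] and Aᵀv = [249]ᵀ gives AᵀA·[c]ᵀ = Aᵀv.
c = 249/251 = 0.992032.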